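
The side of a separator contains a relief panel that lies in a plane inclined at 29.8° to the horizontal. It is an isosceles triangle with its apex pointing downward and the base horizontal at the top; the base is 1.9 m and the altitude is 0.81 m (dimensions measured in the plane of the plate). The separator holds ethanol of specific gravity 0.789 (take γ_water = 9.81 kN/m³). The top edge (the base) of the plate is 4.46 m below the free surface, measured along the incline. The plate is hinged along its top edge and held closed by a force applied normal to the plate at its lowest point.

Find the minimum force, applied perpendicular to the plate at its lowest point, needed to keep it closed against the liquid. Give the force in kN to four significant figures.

γ = 0.789 × 9.81 = 7.74009 kN/m³.
Let θ = 29.8° be the plate's angle to the horizontal; measure y along the incline from where the plane meets the free surface. Vertical depth h = y·sinθ with sinθ = 0.496974.
With the apex down, the centroid sits h/3 = 0.81/3 = 0.27 m below the base (the top edge), so y_c = 4.46 + 0.27 = 4.73 m and h_c = 4.73 × 0.496974 = 2.35069 m.
A = ½ × 1.9 × 0.81 = 0.7695 m².
Resultant F = γ·h_c·A = 7.74009 × 2.35069 × 0.7695 = 14.0007 kN.
I_c = b·h³/36 = 1.9 × 0.81³/36 = 0.0280483 m⁴.
Centre of pressure: y_p = y_c + I_c/(y_c·A) = 4.73 + 0.0280483/(4.73 × 0.7695) = 4.73 + 0.00770614 = 4.73771 m along the plane.
The resultant acts 0.27 + 0.00770614 = 0.277706 m (along the plate) below the hinge at the top edge, so the moment about the hinge is M = F × 0.277706 = 14.0007 × 0.277706 = 3.88808 kN·m.
A normal force at the bottom, 0.81 m from the hinge, must supply this moment: P = 3.88808/0.81 = 4.8001 kN.

P ≈ 4.800 kN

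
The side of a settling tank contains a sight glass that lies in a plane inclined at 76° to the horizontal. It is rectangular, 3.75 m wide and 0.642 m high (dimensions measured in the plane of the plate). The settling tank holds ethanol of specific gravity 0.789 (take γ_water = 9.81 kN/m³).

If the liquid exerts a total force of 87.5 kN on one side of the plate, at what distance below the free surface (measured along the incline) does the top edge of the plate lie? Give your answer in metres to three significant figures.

γ = 0.789 × 9.81 = 7.74009 kN/m³.
A = 3.75 × 0.642 = 2.4075 m².
From F = γ·h_c·A, the centroid depth is h_c = 87.5/(7.74009 × 2.4075) = 4.69565 m.
Let θ = 76° be the plate's angle to the horizontal; measure y along the incline from where the plane meets the free surface. Vertical depth h = y·sinθ with sinθ = 0.970296.
Along the incline, y_c = h_c/sinθ = 4.69565/0.970296 = 4.8394 m.
The centroid lies 0.642/2 = 0.321 m below the top edge, so the top edge sits at y_top = 4.8394 − 0.321 = 4.5184 m along the incline.

y_top ≈ 4.52 m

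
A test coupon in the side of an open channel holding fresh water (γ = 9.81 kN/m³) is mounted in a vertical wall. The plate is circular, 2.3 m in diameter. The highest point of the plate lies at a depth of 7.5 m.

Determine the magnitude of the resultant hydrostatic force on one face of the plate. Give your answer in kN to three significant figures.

γ = 9.81 kN/m³.
The centroid is at the centre, 1.15 m below the top of the plate, so the centroid depth is h_c = 7.5 + 1.15 = 8.65 m.
A = π(1.15)² = 4.15476 m².
Resultant F = γ·h_c·A = 9.81 × 8.65 × 4.15476 = 352.558 kN.

F ≈ 353 kN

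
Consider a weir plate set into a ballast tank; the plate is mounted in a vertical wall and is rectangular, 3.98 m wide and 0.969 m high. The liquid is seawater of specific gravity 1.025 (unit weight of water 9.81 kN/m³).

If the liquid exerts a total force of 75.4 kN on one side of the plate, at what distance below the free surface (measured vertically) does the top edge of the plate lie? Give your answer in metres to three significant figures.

d_top ≈ 1.46 m

γ = 1.025 × 9.81 = 10.05525 kN/m³.
A = 3.98 × 0.969 = 3.85662 m².
From F = γ·h_c·A, the centroid depth is h_c = 75.4/(10.05525 × 3.85662) = 1.94434 m.
The centroid lies 0.969/2 = 0.4845 m below the top edge, so the top edge sits at h_top = 1.94434 − 0.4845 = 1.45984 m below the surface.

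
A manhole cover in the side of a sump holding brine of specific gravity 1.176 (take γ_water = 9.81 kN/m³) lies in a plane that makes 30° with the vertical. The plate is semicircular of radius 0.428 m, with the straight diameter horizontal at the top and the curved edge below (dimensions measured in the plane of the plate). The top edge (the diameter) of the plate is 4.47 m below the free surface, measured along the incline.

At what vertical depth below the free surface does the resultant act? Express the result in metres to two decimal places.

γ = 1.176 × 9.81 = 11.53656 kN/m³.
The plate makes 30° with the vertical, i.e. θ = 90° − 30° = 60° to the horizontal. Measuring y along the incline from the free-surface line, vertical depth h = y·sinθ with sinθ = 0.866025.
The centroid of a semicircle lies 4r/(3π) = 0.181649 m from the diameter, here below the top edge, so y_c = 4.47 + 0.181649 = 4.65165 m and h_c = 4.65165 × 0.866025 = 4.02845 m.
A = πr²/2 = π × 0.428²/2 = 0.287745 m².
Resultant F = γ·h_c·A = 11.53656 × 4.02845 × 0.287745 = 13.3728 kN.
I_c = (π/8 − 8/(9π))·r⁴ = 0.109757 × 0.428⁴ = 0.00368305 m⁴.
Centre of pressure: y_p = y_c + I_c/(y_c·A) = 4.65165 + 0.00368305/(4.65165 × 0.287745) = 4.65165 + 0.00275165 = 4.6544 m along the plane.
Vertically, h_p = y_p·sinθ = 4.6544 × 0.866025 = 4.03083 m.

h_p = 4.03 m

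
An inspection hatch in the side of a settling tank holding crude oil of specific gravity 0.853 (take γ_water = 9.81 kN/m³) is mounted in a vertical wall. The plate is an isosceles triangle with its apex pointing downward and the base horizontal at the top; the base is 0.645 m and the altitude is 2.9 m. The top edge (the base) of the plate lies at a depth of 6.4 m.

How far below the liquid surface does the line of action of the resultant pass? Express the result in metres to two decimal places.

h_p = 7.43 m

γ = 0.853 × 9.81 = 8.36793 kN/m³.
With the apex down, the centroid sits h/3 = 2.9/3 = 0.966667 m below the base (the top edge), so the centroid depth is h_c = 6.4 + 0.966667 = 7.36667 m.
A = ½ × 0.645 × 2.9 = 0.93525 m².
Resultant F = γ·h_c·A = 8.36793 × 7.36667 × 0.93525 = 57.6523 kN.
I_c = b·h³/36 = 0.645 × 2.9³/36 = 0.43697 m⁴.
Centre of pressure: y_p = y_c + I_c/(y_c·A) = 7.36667 + 0.43697/(7.36667 × 0.93525) = 7.36667 + 0.0634239 = 7.43009 m along the plane.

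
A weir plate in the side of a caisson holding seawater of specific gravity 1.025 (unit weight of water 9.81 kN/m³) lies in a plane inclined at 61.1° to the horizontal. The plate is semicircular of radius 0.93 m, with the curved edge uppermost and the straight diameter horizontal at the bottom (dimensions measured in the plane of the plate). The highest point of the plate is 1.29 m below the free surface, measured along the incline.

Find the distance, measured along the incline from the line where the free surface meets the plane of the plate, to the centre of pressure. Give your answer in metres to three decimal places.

γ = 1.025 × 9.81 = 10.05525 kN/m³.
Let θ = 61.1° be the plate's angle to the horizontal; measure y along the incline from where the plane meets the free surface. Vertical depth h = y·sinθ with sinθ = 0.875465.
The centroid lies 4r/(3π) = 0.394704 m above the diameter, so r − 4r/(3π) = 0.93 − 0.394704 = 0.535296 m below the topmost point, so y_c = 1.29 + 0.535296 = 1.8253 m and h_c = 1.8253 × 0.875465 = 1.59799 m.
A = πr²/2 = π × 0.93²/2 = 1.35858 m².
Resultant F = γ·h_c·A = 10.05525 × 1.59799 × 1.35858 = 21.8299 kN.
I_c = (π/8 − 8/(9π))·r⁴ = 0.109757 × 0.93⁴ = 0.0821039 m⁴.
Centre of pressure: y_p = y_c + I_c/(y_c·A) = 1.8253 + 0.0821039/(1.8253 × 1.35858) = 1.8253 + 0.0331089 = 1.85841 m along the plane.

y_p = 1.858 m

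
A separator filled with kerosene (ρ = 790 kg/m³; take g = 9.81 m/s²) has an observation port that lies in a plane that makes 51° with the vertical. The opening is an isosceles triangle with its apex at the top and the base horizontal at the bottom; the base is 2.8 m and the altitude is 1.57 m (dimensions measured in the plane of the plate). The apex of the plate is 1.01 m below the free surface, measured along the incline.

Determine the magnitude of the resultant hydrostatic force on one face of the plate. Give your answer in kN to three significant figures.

F ≈ 22.0 kN

γ = ρg = 790 × 9.81 / 1000 = 7.7499 kN/m³.
The plate makes 51° with the vertical, i.e. θ = 90° − 51° = 39° to the horizontal. Measuring y along the incline from the free-surface line, vertical depth h = y·sinθ with sinθ = 0.629320.
With the apex up, the centroid sits 2h/3 = 2 × 1.57/3 = 1.04667 m below the apex, so y_c = 1.01 + 1.04667 = 2.05667 m and h_c = 2.05667 × 0.629320 = 1.2943 m.
A = ½ × 2.8 × 1.57 = 2.198 m².
Resultant F = γ·h_c·A = 7.7499 × 1.2943 × 2.198 = 22.0475 kN.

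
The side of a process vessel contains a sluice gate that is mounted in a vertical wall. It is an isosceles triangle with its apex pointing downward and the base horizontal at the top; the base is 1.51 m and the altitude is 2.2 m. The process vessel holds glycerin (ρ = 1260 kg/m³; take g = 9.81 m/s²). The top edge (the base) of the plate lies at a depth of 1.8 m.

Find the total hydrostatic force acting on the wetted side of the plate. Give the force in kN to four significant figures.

γ = ρg = 1260 × 9.81 / 1000 = 12.3606 kN/m³.
With the apex down, the centroid sits h/3 = 2.2/3 = 0.733333 m below the base (the top edge), so the centroid depth is h_c = 1.8 + 0.733333 = 2.53333 m.
A = ½ × 1.51 × 2.2 = 1.661 m².
Resultant F = γ·h_c·A = 12.3606 × 2.53333 × 1.661 = 52.0117 kN.

F ≈ 52.01 kN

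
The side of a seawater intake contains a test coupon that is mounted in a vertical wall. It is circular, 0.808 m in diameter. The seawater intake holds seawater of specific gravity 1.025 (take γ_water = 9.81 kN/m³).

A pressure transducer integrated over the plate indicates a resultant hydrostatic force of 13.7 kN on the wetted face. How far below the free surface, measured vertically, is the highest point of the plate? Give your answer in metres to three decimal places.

d_top ≈ 2.253 m

γ = 1.025 × 9.81 = 10.05525 kN/m³.
A = π(0.404)² = 0.512758 m².
From F = γ·h_c·A, the centroid depth is h_c = 13.7/(10.05525 × 0.512758) = 2.65714 m.
The centroid is at the centre, 0.404 m below the top of the plate, so the highest point sits at h_top = 2.65714 − 0.404 = 2.25314 m below the surface.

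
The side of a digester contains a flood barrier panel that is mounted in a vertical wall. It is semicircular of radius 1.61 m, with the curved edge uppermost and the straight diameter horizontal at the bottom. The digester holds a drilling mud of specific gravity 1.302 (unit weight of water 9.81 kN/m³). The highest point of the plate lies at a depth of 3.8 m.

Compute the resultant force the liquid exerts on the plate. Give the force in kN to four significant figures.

γ = 1.302 × 9.81 = 12.77262 kN/m³.
The centroid lies 4r/(3π) = 0.683305 m above the diameter, so r − 4r/(3π) = 1.61 − 0.683305 = 0.926695 m below the topmost point, so the centroid depth is h_c = 3.8 + 0.926695 = 4.72669 m.
A = πr²/2 = π × 1.61²/2 = 4.07166 m².
Resultant F = γ·h_c·A = 12.77262 × 4.72669 × 4.07166 = 245.815 kN.

F ≈ 245.8 kN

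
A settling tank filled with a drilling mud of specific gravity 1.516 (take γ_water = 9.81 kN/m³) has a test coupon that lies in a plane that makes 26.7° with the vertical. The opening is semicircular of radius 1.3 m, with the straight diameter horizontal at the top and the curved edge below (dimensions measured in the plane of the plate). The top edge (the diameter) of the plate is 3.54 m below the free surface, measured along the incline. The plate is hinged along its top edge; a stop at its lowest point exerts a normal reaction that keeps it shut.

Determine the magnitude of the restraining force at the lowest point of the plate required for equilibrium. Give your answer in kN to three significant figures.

P ≈ 64.5 kN

γ = 1.516 × 9.81 = 14.87196 kN/m³.
The plate makes 26.7° with the vertical, i.e. θ = 90° − 26.7° = 63.3° to the horizontal. Measuring y along the incline from the free-surface line, vertical depth h = y·sinθ with sinθ = 0.893371.
The centroid of a semicircle lies 4r/(3π) = 0.551737 m from the diameter, here below the top edge, so y_c = 3.54 + 0.551737 = 4.09174 m and h_c = 4.09174 × 0.893371 = 3.65544 m.
A = πr²/2 = π × 1.3²/2 = 2.65465 m².
Resultant F = γ·h_c·A = 14.87196 × 3.65544 × 2.65465 = 144.316 kN.
I_c = (π/8 − 8/(9π))·r⁴ = 0.109757 × 1.3⁴ = 0.313477 m⁴.
Centre of pressure: y_p = y_c + I_c/(y_c·A) = 4.09174 + 0.313477/(4.09174 × 2.65465) = 4.09174 + 0.0288596 = 4.1206 m along the plane.
The resultant acts 0.551737 + 0.0288596 = 0.580597 m (along the plate) below the hinge at the top edge, so the moment about the hinge is M = F × 0.580597 = 144.316 × 0.580597 = 83.7894 kN·m.
A normal force at the bottom, 1.3 m from the hinge, must supply this moment: P = 83.7894/1.3 = 64.4534 kN.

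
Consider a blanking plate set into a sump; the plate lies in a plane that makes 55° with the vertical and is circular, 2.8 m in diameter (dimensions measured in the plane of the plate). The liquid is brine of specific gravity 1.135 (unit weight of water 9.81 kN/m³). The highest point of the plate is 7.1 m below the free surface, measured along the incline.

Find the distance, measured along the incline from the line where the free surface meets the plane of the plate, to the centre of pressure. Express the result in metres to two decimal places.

γ = 1.135 × 9.81 = 11.13435 kN/m³.
The plate makes 55° with the vertical, i.e. θ = 90° − 55° = 35° to the horizontal. Measuring y along the incline from the free-surface line, vertical depth h = y·sinθ with sinθ = 0.573576.
The centroid is at the centre, 1.4 m below the top of the plate, so y_c = 7.1 + 1.4 = 8.5 m and h_c = 8.5 × 0.573576 = 4.8754 m.
A = π(1.4)² = 6.15752 m².
Resultant F = γ·h_c·A = 11.13435 × 4.8754 × 6.15752 = 334.257 kN.
I_c = πr⁴/4 = π × 1.4⁴/4 = 3.01719 m⁴.
Centre of pressure: y_p = y_c + I_c/(y_c·A) = 8.5 + 3.01719/(8.5 × 6.15752) = 8.5 + 0.0576472 = 8.55765 m along the plane.

y_p = 8.56 m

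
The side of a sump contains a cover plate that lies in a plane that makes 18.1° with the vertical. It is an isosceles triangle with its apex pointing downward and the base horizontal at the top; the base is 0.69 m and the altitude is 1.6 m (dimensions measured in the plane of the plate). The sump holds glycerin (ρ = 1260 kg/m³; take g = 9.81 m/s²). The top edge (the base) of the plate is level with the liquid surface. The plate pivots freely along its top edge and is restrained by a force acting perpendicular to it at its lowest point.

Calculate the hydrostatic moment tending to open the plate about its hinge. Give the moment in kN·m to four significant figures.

γ = ρg = 1260 × 9.81 / 1000 = 12.3606 kN/m³.
The plate makes 18.1° with the vertical, i.e. θ = 90° − 18.1° = 71.9° to the horizontal. Measuring y along the incline from the free-surface line, vertical depth h = y·sinθ with sinθ = 0.950516.
With the apex down, the centroid sits h/3 = 1.6/3 = 0.533333 m below the base (the top edge), so y_c = 0.533333 m and h_c = 0.533333 × 0.950516 = 0.506942 m.
A = ½ × 0.69 × 1.6 = 0.552 m².
Resultant F = γ·h_c·A = 12.3606 × 0.506942 × 0.552 = 3.45889 kN.
I_c = b·h³/36 = 0.69 × 1.6³/36 = 0.0785067 m⁴.
Centre of pressure: y_p = y_c + I_c/(y_c·A) = 0.533333 + 0.0785067/(0.533333 × 0.552) = 0.533333 + 0.266667 = 0.8 m along the plane.
The resultant acts 0.533333 + 0.266667 = 0.8 m (along the plate) below the hinge at the top edge, so the moment about the hinge is M = F × 0.8 = 3.45889 × 0.8 = 2.76711 kN·m.

M ≈ 2.767 kN·m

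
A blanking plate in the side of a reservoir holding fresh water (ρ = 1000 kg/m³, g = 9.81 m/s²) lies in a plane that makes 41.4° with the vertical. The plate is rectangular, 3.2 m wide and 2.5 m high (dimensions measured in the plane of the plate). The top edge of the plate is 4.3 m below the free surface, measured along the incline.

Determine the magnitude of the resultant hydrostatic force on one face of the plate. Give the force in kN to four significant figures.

γ = ρg = 1000 × 9.81 = 9810 N/m³ = 9.81 kN/m³.
The plate makes 41.4° with the vertical, i.e. θ = 90° − 41.4° = 48.6° to the horizontal. Measuring y along the incline from the free-surface line, vertical depth h = y·sinθ with sinθ = 0.750111.
The centroid lies 2.5/2 = 1.25 m below the top edge, so y_c = 4.3 + 1.25 = 5.55 m and h_c = 5.55 × 0.750111 = 4.16312 m.
A = 3.2 × 2.5 = 8 m².
Resultant F = γ·h_c·A = 9.81 × 4.16312 × 8 = 326.722 kN.

F ≈ 326.7 kN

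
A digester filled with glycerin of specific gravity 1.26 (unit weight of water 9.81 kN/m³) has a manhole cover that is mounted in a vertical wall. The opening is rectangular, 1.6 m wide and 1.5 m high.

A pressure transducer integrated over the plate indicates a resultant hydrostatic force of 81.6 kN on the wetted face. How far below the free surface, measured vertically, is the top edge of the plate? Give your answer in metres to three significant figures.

d_top ≈ 2.00 m

γ = 1.26 × 9.81 = 12.3606 kN/m³.
A = 1.6 × 1.5 = 2.4 m².
From F = γ·h_c·A, the centroid depth is h_c = 81.6/(12.3606 × 2.4) = 2.75068 m.
The centroid lies 1.5/2 = 0.75 m below the top edge, so the top edge sits at h_top = 2.75068 − 0.75 = 2.00068 m below the surface.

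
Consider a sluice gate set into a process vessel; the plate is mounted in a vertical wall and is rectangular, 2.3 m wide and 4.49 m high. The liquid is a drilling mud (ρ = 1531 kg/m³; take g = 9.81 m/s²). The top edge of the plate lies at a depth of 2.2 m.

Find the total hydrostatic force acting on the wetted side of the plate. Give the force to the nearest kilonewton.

γ = ρg = 1531 × 9.81 / 1000 = 15.01911 kN/m³.
The centroid lies 4.49/2 = 2.245 m below the top edge, so the centroid depth is h_c = 2.2 + 2.245 = 4.445 m.
A = 2.3 × 4.49 = 10.327 m².
Resultant F = γ·h_c·A = 15.01911 × 4.445 × 10.327 = 689.43 kN.

F ≈ 689 kN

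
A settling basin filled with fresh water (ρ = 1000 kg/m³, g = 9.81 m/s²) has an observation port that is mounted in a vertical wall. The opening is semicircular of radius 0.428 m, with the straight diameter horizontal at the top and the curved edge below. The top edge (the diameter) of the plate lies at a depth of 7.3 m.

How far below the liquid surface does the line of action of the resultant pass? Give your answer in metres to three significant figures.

h_p = 7.48 m

γ = ρg = 1000 × 9.81 = 9810 N/m³ = 9.81 kN/m³.
The centroid of a semicircle lies 4r/(3π) = 0.181649 m from the diameter, here below the top edge, so the centroid depth is h_c = 7.3 + 0.181649 = 7.48165 m.
A = πr²/2 = π × 0.428²/2 = 0.287745 m².
Resultant F = γ·h_c·A = 9.81 × 7.48165 × 0.287745 = 21.119 kN.
I_c = (π/8 − 8/(9π))·r⁴ = 0.109757 × 0.428⁴ = 0.00368305 m⁴.
Centre of pressure: y_p = y_c + I_c/(y_c·A) = 7.48165 + 0.00368305/(7.48165 × 0.287745) = 7.48165 + 0.00171081 = 7.48336 m along the plane.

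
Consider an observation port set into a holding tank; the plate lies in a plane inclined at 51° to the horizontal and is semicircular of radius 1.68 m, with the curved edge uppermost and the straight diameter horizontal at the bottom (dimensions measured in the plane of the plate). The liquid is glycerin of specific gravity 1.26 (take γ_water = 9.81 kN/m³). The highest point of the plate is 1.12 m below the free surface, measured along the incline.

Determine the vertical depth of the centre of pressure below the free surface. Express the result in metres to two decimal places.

γ = 1.26 × 9.81 = 12.3606 kN/m³.
Let θ = 51° be the plate's angle to the horizontal; measure y along the incline from where the plane meets the free surface. Vertical depth h = y·sinθ with sinθ = 0.777146.
The centroid lies 4r/(3π) = 0.713014 m above the diameter, so r − 4r/(3π) = 1.68 − 0.713014 = 0.966986 m below the topmost point, so y_c = 1.12 + 0.966986 = 2.08699 m and h_c = 2.08699 × 0.777146 = 1.6219 m.
A = πr²/2 = π × 1.68²/2 = 4.43342 m².
Resultant F = γ·h_c·A = 12.3606 × 1.6219 × 4.43342 = 88.8797 kN.
I_c = (π/8 − 8/(9π))·r⁴ = 0.109757 × 1.68⁴ = 0.874318 m⁴.
Centre of pressure: y_p = y_c + I_c/(y_c·A) = 2.08699 + 0.874318/(2.08699 × 4.43342) = 2.08699 + 0.0944953 = 2.18149 m along the plane.
Vertically, h_p = y_p·sinθ = 2.18149 × 0.777146 = 1.69534 m.

h_p = 1.70 m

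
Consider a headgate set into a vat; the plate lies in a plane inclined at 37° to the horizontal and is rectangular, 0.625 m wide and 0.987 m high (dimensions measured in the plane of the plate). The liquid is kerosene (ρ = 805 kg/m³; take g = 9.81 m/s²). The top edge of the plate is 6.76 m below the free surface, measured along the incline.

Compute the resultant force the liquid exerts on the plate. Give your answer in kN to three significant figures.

γ = ρg = 805 × 9.81 / 1000 = 7.89705 kN/m³.
Let θ = 37° be the plate's angle to the horizontal; measure y along the incline from where the plane meets the free surface. Vertical depth h = y·sinθ with sinθ = 0.601815.
The centroid lies 0.987/2 = 0.4935 m below the top edge, so y_c = 6.76 + 0.4935 = 7.2535 m and h_c = 7.2535 × 0.601815 = 4.36527 m.
A = 0.625 × 0.987 = 0.616875 m².
Resultant F = γ·h_c·A = 7.89705 × 4.36527 × 0.616875 = 21.2654 kN.

F ≈ 21.3 kN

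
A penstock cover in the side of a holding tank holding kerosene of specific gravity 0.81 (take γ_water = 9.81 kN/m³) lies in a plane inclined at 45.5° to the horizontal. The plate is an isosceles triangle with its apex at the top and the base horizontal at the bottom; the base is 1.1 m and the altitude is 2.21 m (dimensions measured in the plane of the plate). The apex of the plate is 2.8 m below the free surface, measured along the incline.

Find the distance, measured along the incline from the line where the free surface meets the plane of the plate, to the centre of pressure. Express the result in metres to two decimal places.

γ = 0.81 × 9.81 = 7.9461 kN/m³.
Let θ = 45.5° be the plate's angle to the horizontal; measure y along the incline from where the plane meets the free surface. Vertical depth h = y·sinθ with sinθ = 0.713250.
With the apex up, the centroid sits 2h/3 = 2 × 2.21/3 = 1.47333 m below the apex, so y_c = 2.8 + 1.47333 = 4.27333 m and h_c = 4.27333 × 0.713250 = 3.04795 m.
A = ½ × 1.1 × 2.21 = 1.2155 m².
Resultant F = γ·h_c·A = 7.9461 × 3.04795 × 1.2155 = 29.4386 kN.
I_c = b·h³/36 = 1.1 × 2.21³/36 = 0.329812 m⁴.
Centre of pressure: y_p = y_c + I_c/(y_c·A) = 4.27333 + 0.329812/(4.27333 × 1.2155) = 4.27333 + 0.0634958 = 4.33683 m along the plane.

y_p = 4.34 m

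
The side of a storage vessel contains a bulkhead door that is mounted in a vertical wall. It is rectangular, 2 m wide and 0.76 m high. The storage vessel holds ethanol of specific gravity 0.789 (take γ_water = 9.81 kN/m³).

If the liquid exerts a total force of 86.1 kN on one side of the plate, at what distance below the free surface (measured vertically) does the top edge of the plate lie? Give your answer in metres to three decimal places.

d_top ≈ 6.938 m

γ = 0.789 × 9.81 = 7.74009 kN/m³.
A = 2 × 0.76 = 1.52 m².
From F = γ·h_c·A, the centroid depth is h_c = 86.1/(7.74009 × 1.52) = 7.31836 m.
The centroid lies 0.76/2 = 0.38 m below the top edge, so the top edge sits at h_top = 7.31836 − 0.38 = 6.93836 m below the surface.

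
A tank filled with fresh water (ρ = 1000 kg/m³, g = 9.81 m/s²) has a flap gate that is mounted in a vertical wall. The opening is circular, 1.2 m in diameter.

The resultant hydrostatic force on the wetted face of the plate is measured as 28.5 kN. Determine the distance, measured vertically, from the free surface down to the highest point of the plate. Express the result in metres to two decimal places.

γ = ρg = 1000 × 9.81 = 9810 N/m³ = 9.81 kN/m³.
A = π(0.6)² = 1.13097 m².
From F = γ·h_c·A, the centroid depth is h_c = 28.5/(9.81 × 1.13097) = 2.56877 m.
The centroid is at the centre, 0.6 m below the top of the plate, so the highest point sits at h_top = 2.56877 − 0.6 = 1.96877 m below the surface.

d_top ≈ 1.97 m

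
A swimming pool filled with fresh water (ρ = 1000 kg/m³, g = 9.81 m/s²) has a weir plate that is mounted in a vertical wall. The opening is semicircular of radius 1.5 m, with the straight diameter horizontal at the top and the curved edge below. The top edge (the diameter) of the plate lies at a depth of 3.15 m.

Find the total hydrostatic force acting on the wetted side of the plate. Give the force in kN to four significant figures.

F ≈ 131.3 kN

γ = ρg = 1000 × 9.81 = 9810 N/m³ = 9.81 kN/m³.
The centroid of a semicircle lies 4r/(3π) = 0.63662 m from the diameter, here below the top edge, so the centroid depth is h_c = 3.15 + 0.63662 = 3.78662 m.
A = πr²/2 = π × 1.5²/2 = 3.53429 m².
Resultant F = γ·h_c·A = 9.81 × 3.78662 × 3.53429 = 131.287 kN.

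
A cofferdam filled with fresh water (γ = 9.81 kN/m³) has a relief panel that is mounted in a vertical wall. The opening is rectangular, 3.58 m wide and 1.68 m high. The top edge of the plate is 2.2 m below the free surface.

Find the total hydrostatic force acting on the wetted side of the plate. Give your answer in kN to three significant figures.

γ = 9.81 kN/m³.
The centroid lies 1.68/2 = 0.84 m below the top edge, so the centroid depth is h_c = 2.2 + 0.84 = 3.04 m.
A = 3.58 × 1.68 = 6.0144 m².
Resultant F = γ·h_c·A = 9.81 × 3.04 × 6.0144 = 179.364 kN.

F ≈ 179 kN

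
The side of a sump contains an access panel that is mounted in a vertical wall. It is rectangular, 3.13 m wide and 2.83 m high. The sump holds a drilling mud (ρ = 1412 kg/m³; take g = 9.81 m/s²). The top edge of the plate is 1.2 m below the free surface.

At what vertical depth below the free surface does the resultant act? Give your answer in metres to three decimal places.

γ = ρg = 1412 × 9.81 / 1000 = 13.85172 kN/m³.
The centroid lies 2.83/2 = 1.415 m below the top edge, so the centroid depth is h_c = 1.2 + 1.415 = 2.615 m.
A = 3.13 × 2.83 = 8.8579 m².
Resultant F = γ·h_c·A = 13.85172 × 2.615 × 8.8579 = 320.853 kN.
I_c = b·h³/12 = 3.13 × 2.83³/12 = 5.91184 m⁴.
Centre of pressure: y_p = y_c + I_c/(y_c·A) = 2.615 + 5.91184/(2.615 × 8.8579) = 2.615 + 0.255223 = 2.87022 m along the plane.

h_p = 2.870 m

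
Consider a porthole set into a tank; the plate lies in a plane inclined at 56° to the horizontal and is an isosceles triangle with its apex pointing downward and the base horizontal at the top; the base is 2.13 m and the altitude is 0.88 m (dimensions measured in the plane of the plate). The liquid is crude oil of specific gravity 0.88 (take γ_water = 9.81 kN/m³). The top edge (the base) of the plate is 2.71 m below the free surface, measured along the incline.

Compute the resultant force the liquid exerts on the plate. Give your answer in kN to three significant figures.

γ = 0.88 × 9.81 = 8.6328 kN/m³.
Let θ = 56° be the plate's angle to the horizontal; measure y along the incline from where the plane meets the free surface. Vertical depth h = y·sinθ with sinθ = 0.829038.
With the apex down, the centroid sits h/3 = 0.88/3 = 0.293333 m below the base (the top edge), so y_c = 2.71 + 0.293333 = 3.00333 m and h_c = 3.00333 × 0.829038 = 2.48987 m.
A = ½ × 2.13 × 0.88 = 0.9372 m².
Resultant F = γ·h_c·A = 8.6328 × 2.48987 × 0.9372 = 20.1447 kN.

F ≈ 20.1 kN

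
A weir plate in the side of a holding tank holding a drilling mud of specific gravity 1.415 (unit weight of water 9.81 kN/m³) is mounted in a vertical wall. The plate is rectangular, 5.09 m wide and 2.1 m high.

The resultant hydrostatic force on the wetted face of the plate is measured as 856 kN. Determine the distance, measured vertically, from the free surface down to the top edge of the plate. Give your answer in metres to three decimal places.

γ = 1.415 × 9.81 = 13.88115 kN/m³.
A = 5.09 × 2.1 = 10.689 m².
From F = γ·h_c·A, the centroid depth is h_c = 856/(13.88115 × 10.689) = 5.76914 m.
The centroid lies 2.1/2 = 1.05 m below the top edge, so the top edge sits at h_top = 5.76914 − 1.05 = 4.71914 m below the surface.

d_top ≈ 4.719 m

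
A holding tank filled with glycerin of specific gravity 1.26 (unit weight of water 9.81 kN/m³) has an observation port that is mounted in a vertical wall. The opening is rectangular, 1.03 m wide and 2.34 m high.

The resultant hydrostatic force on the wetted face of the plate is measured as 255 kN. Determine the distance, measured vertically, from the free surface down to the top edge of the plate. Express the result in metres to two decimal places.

d_top ≈ 7.39 m

γ = 1.26 × 9.81 = 12.3606 kN/m³.
A = 1.03 × 2.34 = 2.4102 m².
From F = γ·h_c·A, the centroid depth is h_c = 255/(12.3606 × 2.4102) = 8.55948 m.
The centroid lies 2.34/2 = 1.17 m below the top edge, so the top edge sits at h_top = 8.55948 − 1.17 = 7.38948 m below the surface.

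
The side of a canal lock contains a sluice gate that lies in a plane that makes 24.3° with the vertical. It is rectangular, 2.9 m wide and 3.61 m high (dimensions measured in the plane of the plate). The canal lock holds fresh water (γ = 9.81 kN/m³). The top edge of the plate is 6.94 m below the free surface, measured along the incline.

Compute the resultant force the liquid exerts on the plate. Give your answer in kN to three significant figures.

F ≈ 819 kN

γ = 9.81 kN/m³.
The plate makes 24.3° with the vertical, i.e. θ = 90° − 24.3° = 65.7° to the horizontal. Measuring y along the incline from the free-surface line, vertical depth h = y·sinθ with sinθ = 0.911403.
The centroid lies 3.61/2 = 1.805 m below the top edge, so y_c = 6.94 + 1.805 = 8.745 m and h_c = 8.745 × 0.911403 = 7.97022 m.
A = 2.9 × 3.61 = 10.469 m².
Resultant F = γ·h_c·A = 9.81 × 7.97022 × 10.469 = 818.549 kN.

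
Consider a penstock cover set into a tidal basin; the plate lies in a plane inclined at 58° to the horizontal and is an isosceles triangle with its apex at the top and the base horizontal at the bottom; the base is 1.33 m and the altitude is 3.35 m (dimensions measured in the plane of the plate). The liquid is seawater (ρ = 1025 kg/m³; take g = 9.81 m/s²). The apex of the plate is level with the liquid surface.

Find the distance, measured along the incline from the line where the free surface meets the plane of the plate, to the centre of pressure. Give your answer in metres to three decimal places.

y_p = 2.513 m

γ = ρg = 1025 × 9.81 / 1000 = 10.05525 kN/m³.
Let θ = 58° be the plate's angle to the horizontal; measure y along the incline from where the plane meets the free surface. Vertical depth h = y·sinθ with sinθ = 0.848048.
With the apex up, the centroid sits 2h/3 = 2 × 3.35/3 = 2.23333 m below the apex, so y_c = 2.23333 m and h_c = 2.23333 × 0.848048 = 1.89397 m.
A = ½ × 1.33 × 3.35 = 2.22775 m².
Resultant F = γ·h_c·A = 10.05525 × 1.89397 × 2.22775 = 42.426 kN.
I_c = b·h³/36 = 1.33 × 3.35³/36 = 1.38894 m⁴.
Centre of pressure: y_p = y_c + I_c/(y_c·A) = 2.23333 + 1.38894/(2.23333 × 2.22775) = 2.23333 + 0.279167 = 2.5125 m along the plane.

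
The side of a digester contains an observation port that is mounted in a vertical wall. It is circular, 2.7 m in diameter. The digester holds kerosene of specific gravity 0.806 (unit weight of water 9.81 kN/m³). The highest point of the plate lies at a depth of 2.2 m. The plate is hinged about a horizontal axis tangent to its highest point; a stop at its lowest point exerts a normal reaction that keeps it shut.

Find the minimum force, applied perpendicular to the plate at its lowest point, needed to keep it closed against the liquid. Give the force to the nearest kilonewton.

P ≈ 88 kN

γ = 0.806 × 9.81 = 7.90686 kN/m³.
The centroid is at the centre, 1.35 m below the top of the plate, so the centroid depth is h_c = 2.2 + 1.35 = 3.55 m.
A = π(1.35)² = 5.72555 m².
Resultant F = γ·h_c·A = 7.90686 × 3.55 × 5.72555 = 160.712 kN.
I_c = πr⁴/4 = π × 1.35⁴/4 = 2.6087 m⁴.
Centre of pressure: y_p = y_c + I_c/(y_c·A) = 3.55 + 2.6087/(3.55 × 5.72555) = 3.55 + 0.128345 = 3.67834 m along the plane.
The resultant acts 1.35 + 0.128345 = 1.47835 m (along the plate) below the hinge at the top edge, so the moment about the hinge is M = F × 1.47835 = 160.712 × 1.47835 = 237.589 kN·m.
A normal force at the bottom, 2.7 m from the hinge, must supply this moment: P = 237.589/2.7 = 87.9959 kN.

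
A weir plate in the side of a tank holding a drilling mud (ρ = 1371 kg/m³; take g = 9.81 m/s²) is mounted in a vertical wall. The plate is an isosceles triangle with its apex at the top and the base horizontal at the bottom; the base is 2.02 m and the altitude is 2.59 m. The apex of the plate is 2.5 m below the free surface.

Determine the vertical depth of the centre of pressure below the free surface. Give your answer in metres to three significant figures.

γ = ρg = 1371 × 9.81 / 1000 = 13.44951 kN/m³.
With the apex up, the centroid sits 2h/3 = 2 × 2.59/3 = 1.72667 m below the apex, so the centroid depth is h_c = 2.5 + 1.72667 = 4.22667 m.
A = ½ × 2.02 × 2.59 = 2.6159 m².
Resultant F = γ·h_c·A = 13.44951 × 4.22667 × 2.6159 = 148.705 kN.
I_c = b·h³/36 = 2.02 × 2.59³/36 = 0.974873 m⁴.
Centre of pressure: y_p = y_c + I_c/(y_c·A) = 4.22667 + 0.974873/(4.22667 × 2.6159) = 4.22667 + 0.0881716 = 4.31484 m along the plane.

h_p = 4.31 m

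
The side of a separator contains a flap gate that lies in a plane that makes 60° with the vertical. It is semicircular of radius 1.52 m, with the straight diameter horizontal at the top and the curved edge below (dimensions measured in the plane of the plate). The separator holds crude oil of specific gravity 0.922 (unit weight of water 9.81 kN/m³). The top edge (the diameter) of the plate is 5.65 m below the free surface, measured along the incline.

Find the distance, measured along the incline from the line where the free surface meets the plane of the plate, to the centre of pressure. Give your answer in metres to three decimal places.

y_p = 6.321 m

γ = 0.922 × 9.81 = 9.04482 kN/m³.
The plate makes 60° with the vertical, i.e. θ = 90° − 60° = 30° to the horizontal. Measuring y along the incline from the free-surface line, vertical depth h = y·sinθ with sinθ = 0.500000.
The centroid of a semicircle lies 4r/(3π) = 0.645108 m from the diameter, here below the top edge, so y_c = 5.65 + 0.645108 = 6.29511 m and h_c = 6.29511 × 0.500000 = 3.14756 m.
A = πr²/2 = π × 1.52²/2 = 3.62917 m².
Resultant F = γ·h_c·A = 9.04482 × 3.14756 × 3.62917 = 103.319 kN.
I_c = (π/8 − 8/(9π))·r⁴ = 0.109757 × 1.52⁴ = 0.585877 m⁴.
Centre of pressure: y_p = y_c + I_c/(y_c·A) = 6.29511 + 0.585877/(6.29511 × 3.62917) = 6.29511 + 0.0256446 = 6.32075 m along the plane.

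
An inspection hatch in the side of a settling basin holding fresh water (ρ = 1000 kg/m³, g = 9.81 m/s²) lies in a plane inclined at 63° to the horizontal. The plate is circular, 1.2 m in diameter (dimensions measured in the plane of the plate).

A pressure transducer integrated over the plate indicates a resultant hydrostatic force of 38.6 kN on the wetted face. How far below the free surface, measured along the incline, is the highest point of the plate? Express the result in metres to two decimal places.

y_top ≈ 3.30 m

γ = ρg = 1000 × 9.81 = 9810 N/m³ = 9.81 kN/m³.
A = π(0.6)² = 1.13097 m².
From F = γ·h_c·A, the centroid depth is h_c = 38.6/(9.81 × 1.13097) = 3.4791 m.
Let θ = 63° be the plate's angle to the horizontal; measure y along the incline from where the plane meets the free surface. Vertical depth h = y·sinθ with sinθ = 0.891007.
Along the incline, y_c = h_c/sinθ = 3.4791/0.891007 = 3.90468 m.
The centroid is at the centre, 0.6 m below the top of the plate, so the highest point sits at y_top = 3.90468 − 0.6 = 3.30468 m along the incline.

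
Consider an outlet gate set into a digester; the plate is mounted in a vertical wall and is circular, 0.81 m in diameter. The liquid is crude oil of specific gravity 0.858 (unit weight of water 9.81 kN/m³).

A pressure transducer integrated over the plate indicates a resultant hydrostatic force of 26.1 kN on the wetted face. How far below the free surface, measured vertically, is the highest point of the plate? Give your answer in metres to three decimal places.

γ = 0.858 × 9.81 = 8.41698 kN/m³.
A = π(0.405)² = 0.5153 m².
From F = γ·h_c·A, the centroid depth is h_c = 26.1/(8.41698 × 0.5153) = 6.01761 m.
The centroid is at the centre, 0.405 m below the top of the plate, so the highest point sits at h_top = 6.01761 − 0.405 = 5.61261 m below the surface.

d_top ≈ 5.613 m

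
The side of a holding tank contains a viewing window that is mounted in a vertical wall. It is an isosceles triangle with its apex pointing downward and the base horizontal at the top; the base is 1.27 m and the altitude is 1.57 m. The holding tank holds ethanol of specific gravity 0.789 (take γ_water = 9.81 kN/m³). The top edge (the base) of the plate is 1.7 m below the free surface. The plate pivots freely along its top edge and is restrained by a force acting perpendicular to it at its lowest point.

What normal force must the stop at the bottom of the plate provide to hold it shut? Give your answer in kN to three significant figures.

γ = 0.789 × 9.81 = 7.74009 kN/m³.
With the apex down, the centroid sits h/3 = 1.57/3 = 0.523333 m below the base (the top edge), so the centroid depth is h_c = 1.7 + 0.523333 = 2.22333 m.
A = ½ × 1.27 × 1.57 = 0.99695 m².
Resultant F = γ·h_c·A = 7.74009 × 2.22333 × 0.99695 = 17.1563 kN.
I_c = b·h³/36 = 1.27 × 1.57³/36 = 0.136521 m⁴.
Centre of pressure: y_p = y_c + I_c/(y_c·A) = 2.22333 + 0.136521/(2.22333 × 0.99695) = 2.22333 + 0.0615917 = 2.28492 m along the plane.
The resultant acts 0.523333 + 0.0615917 = 0.584925 m (along the plate) below the hinge at the top edge, so the moment about the hinge is M = F × 0.584925 = 17.1563 × 0.584925 = 10.0351 kN·m.
A normal force at the bottom, 1.57 m from the hinge, must supply this moment: P = 10.0351/1.57 = 6.39178 kN.

P ≈ 6.39 kN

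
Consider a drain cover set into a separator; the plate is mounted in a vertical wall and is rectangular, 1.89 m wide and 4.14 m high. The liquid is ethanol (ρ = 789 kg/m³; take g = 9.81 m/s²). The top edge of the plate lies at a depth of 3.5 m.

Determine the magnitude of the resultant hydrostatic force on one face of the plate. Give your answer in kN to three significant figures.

γ = ρg = 789 × 9.81 / 1000 = 7.74009 kN/m³.
The centroid lies 4.14/2 = 2.07 m below the top edge, so the centroid depth is h_c = 3.5 + 2.07 = 5.57 m.
A = 1.89 × 4.14 = 7.8246 m².
Resultant F = γ·h_c·A = 7.74009 × 5.57 × 7.8246 = 337.337 kN.

F ≈ 337 kN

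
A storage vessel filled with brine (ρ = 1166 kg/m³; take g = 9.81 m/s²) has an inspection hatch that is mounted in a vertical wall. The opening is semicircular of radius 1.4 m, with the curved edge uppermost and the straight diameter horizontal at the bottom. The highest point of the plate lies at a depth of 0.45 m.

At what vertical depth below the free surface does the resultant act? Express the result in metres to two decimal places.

h_p = 1.36 m

γ = ρg = 1166 × 9.81 / 1000 = 11.43846 kN/m³.
The centroid lies 4r/(3π) = 0.594178 m above the diameter, so r − 4r/(3π) = 1.4 − 0.594178 = 0.805822 m below the topmost point, so the centroid depth is h_c = 0.45 + 0.805822 = 1.25582 m.
A = πr²/2 = π × 1.4²/2 = 3.07876 m².
Resultant F = γ·h_c·A = 11.43846 × 1.25582 × 3.07876 = 44.2253 kN.
I_c = (π/8 − 8/(9π))·r⁴ = 0.109757 × 1.4⁴ = 0.421642 m⁴.
Centre of pressure: y_p = y_c + I_c/(y_c·A) = 1.25582 + 0.421642/(1.25582 × 3.07876) = 1.25582 + 0.109054 = 1.36487 m along the plane.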